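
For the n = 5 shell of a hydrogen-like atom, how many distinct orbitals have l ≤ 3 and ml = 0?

4

For n = 5, l ranges over 0 … 4.
Contributions: l=0 → 1; l=1 → 1; l=2 → 1; l=3 → 1.
Total orbitals: 1 + 1 + 1 + 1 = 4.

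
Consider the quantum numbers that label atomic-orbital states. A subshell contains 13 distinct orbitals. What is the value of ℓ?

ℓ = 6 (i)

2ℓ+1 = 13 gives ℓ = 6.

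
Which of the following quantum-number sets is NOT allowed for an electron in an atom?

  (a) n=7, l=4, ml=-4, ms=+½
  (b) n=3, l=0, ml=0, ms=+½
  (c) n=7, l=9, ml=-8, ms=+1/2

(c) has l = 9 ≥ n = 7, violating 0 ≤ l ≤ n−1.
The remaining sets (a), (b) satisfy all four rules.

(c)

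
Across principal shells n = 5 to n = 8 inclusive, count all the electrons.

Shell n has n² orbitals: 5²=25 + 6²=36 + 7²=49 + 8²=64 = 174 orbitals.
Two spin states per orbital: 2 × 174 = 348 electrons.

348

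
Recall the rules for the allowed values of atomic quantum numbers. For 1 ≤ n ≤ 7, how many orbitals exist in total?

140

Total orbitals = 1² + 2² + 3² + 4² + 5² + 6² + 7² = 140.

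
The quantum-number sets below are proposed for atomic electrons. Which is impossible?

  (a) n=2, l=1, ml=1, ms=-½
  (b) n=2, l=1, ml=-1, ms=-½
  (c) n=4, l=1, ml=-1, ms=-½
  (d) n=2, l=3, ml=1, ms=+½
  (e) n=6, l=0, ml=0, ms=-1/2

(d)

(d) has l = 3 ≥ n = 2, violating 0 ≤ l ≤ n−1.
The remaining sets (a), (b), (c), (e) satisfy all four rules.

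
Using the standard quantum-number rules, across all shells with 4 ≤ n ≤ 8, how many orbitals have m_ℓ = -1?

Per-shell orbital counts meeting the constraint:
n=4 → 3; n=5 → 4; n=6 → 5; n=7 → 6; n=8 → 7.
Total orbitals: 3 + 4 + 5 + 6 + 7 = 25.

25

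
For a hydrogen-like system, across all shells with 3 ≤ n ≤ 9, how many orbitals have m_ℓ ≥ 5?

20

Count contributing orbitals for each principal shell:
n=6 → 1; n=7 → 3; n=8 → 6; n=9 → 10.
Total orbitals: 1 + 3 + 6 + 10 = 20.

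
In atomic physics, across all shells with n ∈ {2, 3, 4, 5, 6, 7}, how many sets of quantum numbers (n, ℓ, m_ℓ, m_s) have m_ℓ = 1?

Go shell by shell, enumerating (ℓ, m_ℓ) with m_ℓ = 1:
n=2 → 1; n=3 → 2; n=4 → 3; n=5 → 4; n=6 → 5; n=7 → 6.
Orbitals: 1 + 2 + 3 + 4 + 5 + 6 = 21. Including both spin states (m_s = ±1/2) gives 2 × 21 = 42 states.

42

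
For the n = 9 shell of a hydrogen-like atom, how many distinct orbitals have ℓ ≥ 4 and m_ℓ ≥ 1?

30

Go through ℓ = 0, …, 8 (the values permitted for n = 9).
Per ℓ-value: ℓ=4 → 4; ℓ=5 → 5; ℓ=6 → 6; ℓ=7 → 7; ℓ=8 → 8.
Total orbitals: 4 + 5 + 6 + 7 + 8 = 30.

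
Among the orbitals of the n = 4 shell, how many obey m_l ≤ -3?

The n = 4 shell has l = 0 through 3; check each.
Orbitals with m_l ≤ -3, by l: l=3 → 1.
Total orbitals: 1.

1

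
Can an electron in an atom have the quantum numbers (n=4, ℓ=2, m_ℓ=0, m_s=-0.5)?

n = 4 is a positive integer. ℓ = 2 satisfies 0 ≤ ℓ ≤ n−1 = 3. m_ℓ = 0 lies in the range −ℓ … +ℓ (here −2 … 2). m_s = -1/2 is one of ±1/2.
All four constraints are satisfied.

Valid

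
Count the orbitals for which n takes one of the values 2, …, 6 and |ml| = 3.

12

Work shell by shell — for each n, count the (l, ml) pairs that satisfy |ml| = 3:
n=4 → 2; n=5 → 4; n=6 → 6.
Total orbitals: 2 + 4 + 6 = 12.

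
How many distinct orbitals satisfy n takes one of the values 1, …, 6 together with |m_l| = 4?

6

Go shell by shell, enumerating (l, m_l) with |m_l| = 4:
n=5 → 2; n=6 → 4.
Total orbitals: 2 + 4 = 6.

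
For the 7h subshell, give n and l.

n = 7, l = 5

The leading integer gives n = 7; the letter 'h' means l = 5.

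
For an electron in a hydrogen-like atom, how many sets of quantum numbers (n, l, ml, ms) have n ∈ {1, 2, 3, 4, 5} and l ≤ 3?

92

Count contributing orbitals for each principal shell:
n=1 → 1; n=2 → 4; n=3 → 9; n=4 → 16; n=5 → 16.
Orbitals: 1 + 4 + 9 + 16 + 16 = 46. Including both spin states (ms = ±1/2) gives 2 × 46 = 92 states.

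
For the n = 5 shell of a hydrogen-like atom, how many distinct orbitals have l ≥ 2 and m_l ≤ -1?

9

For n = 5, l ranges over 0 … 4.
Contributions: l=2 → 2; l=3 → 3; l=4 → 4.
Total orbitals: 2 + 3 + 4 = 9.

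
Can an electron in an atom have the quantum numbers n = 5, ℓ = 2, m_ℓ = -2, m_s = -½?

Allowed

n = 5 is a positive integer. ℓ = 2 satisfies 0 ≤ ℓ ≤ n−1 = 4. m_ℓ = -2 lies in the range −ℓ … +ℓ (here −2 … 2). m_s = -1/2 is one of ±1/2.
All four constraints are satisfied.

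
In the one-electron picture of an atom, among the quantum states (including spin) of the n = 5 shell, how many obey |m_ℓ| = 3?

8

Go through ℓ = 0, …, 4 (the values permitted for n = 5).
Per ℓ-value: ℓ=3 → 2; ℓ=4 → 2.
Orbitals: 2 + 2 = 4. Each orbital carries two spin states, so 4 × 2 = 8 states.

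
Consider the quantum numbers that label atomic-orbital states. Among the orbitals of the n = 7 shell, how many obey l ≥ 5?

The n = 7 shell has l = 0 through 6; check each.
Orbitals with l ≥ 5, by l: l=5 → 11; l=6 → 13.
Total orbitals: 11 + 13 = 24.

24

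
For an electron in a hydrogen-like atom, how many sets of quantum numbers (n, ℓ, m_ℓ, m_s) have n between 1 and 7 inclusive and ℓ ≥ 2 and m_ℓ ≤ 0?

Go shell by shell, enumerating (ℓ, m_ℓ) with ℓ ≥ 2 and m_ℓ ≤ 0:
n=3 → 3; n=4 → 7; n=5 → 12; n=6 → 18; n=7 → 25.
Orbitals: 3 + 7 + 12 + 18 + 25 = 65. Including both spin states (m_s = ±1/2) gives 2 × 65 = 130 states.

130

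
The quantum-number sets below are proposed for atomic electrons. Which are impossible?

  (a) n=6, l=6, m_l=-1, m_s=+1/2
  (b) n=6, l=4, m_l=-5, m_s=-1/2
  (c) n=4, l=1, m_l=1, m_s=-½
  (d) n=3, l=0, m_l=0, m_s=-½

(a) has l = 6 ≥ n = 6, violating 0 ≤ l ≤ n−1.
(b) has |m_l| = 5 > l = 4, violating −l ≤ m_l ≤ l.
The remaining sets (c), (d) satisfy all four rules.

(a) and (b)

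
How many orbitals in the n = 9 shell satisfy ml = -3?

6

The n = 9 shell has l = 0 through 8; check each.
Contributions: l=3 → 1; l=4 → 1; l=5 → 1; l=6 → 1; l=7 → 1; l=8 → 1.
Total orbitals: 1 + 1 + 1 + 1 + 1 + 1 = 6.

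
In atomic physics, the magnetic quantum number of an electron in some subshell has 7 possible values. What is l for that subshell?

ml ranges over 2l+1 integers, so 2l+1 = 7 ⇒ l = 3.

l = 3 (f)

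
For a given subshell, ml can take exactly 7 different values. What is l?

l = 3 (f)

ml ranges over 2l+1 integers, so 2l+1 = 7 ⇒ l = 3.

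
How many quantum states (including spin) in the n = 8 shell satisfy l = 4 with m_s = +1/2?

Orbitals with l = 4, by l: l=4 → 9.
Orbitals: 9. With m_s fixed to a single value there is one state per orbital, giving 9 states.

9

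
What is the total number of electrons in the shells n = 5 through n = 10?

710

Shell n has n² orbitals: 5²=25 + 6²=36 + 7²=49 + 8²=64 + 9²=81 + 10²=100 = 355 orbitals.
Two spin states per orbital: 2 × 355 = 710 electrons.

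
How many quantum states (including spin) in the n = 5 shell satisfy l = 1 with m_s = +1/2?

3

The n = 5 shell has l = 0 through 4; check each.
Per l-value: l=1 → 3.
Orbitals: 3. With m_s fixed to a single value there is one state per orbital, giving 3 states.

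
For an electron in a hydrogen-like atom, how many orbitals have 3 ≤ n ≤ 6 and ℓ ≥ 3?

50

Per-shell orbital counts meeting the constraint:
n=4 → 7; n=5 → 16; n=6 → 27.
Total orbitals: 7 + 16 + 27 = 50.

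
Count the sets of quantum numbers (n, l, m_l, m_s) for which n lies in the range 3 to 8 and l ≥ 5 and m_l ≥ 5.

20

Go shell by shell, enumerating (l, m_l) with l ≥ 5 and m_l ≥ 5:
n=6 → 1; n=7 → 3; n=8 → 6.
Orbitals: 1 + 3 + 6 = 10. Including both spin states (m_s = ±1/2) gives 2 × 10 = 20 states.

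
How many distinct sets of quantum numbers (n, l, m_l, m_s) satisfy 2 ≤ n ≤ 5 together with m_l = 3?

Per-shell orbital counts meeting the constraint:
n=4 → 1; n=5 → 2.
Orbitals: 1 + 2 = 3. Including both spin states (m_s = ±1/2) gives 2 × 3 = 6 states.

6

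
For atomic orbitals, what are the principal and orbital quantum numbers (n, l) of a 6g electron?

n = 6, l = 4

The leading integer gives n = 6; the letter 'g' means l = 4.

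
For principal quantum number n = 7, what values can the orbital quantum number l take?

0, 1, 2, 3, 4, 5, 6

l is an integer with 0 ≤ l ≤ n−1, so for n = 7: l = 0, 1, 2, 3, 4, 5, 6.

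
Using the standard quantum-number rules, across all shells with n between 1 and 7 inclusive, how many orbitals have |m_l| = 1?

For each n in the range, tally the orbitals obeying |m_l| = 1:
n=2 → 2; n=3 → 4; n=4 → 6; n=5 → 8; n=6 → 10; n=7 → 12.
Total orbitals: 2 + 4 + 6 + 8 + 10 + 12 = 42.

42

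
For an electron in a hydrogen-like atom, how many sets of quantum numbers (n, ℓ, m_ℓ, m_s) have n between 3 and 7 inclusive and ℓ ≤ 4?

200

Go shell by shell, enumerating (ℓ, m_ℓ) with ℓ ≤ 4:
n=3 → 9; n=4 → 16; n=5 → 25; n=6 → 25; n=7 → 25.
Orbitals: 9 + 16 + 25 + 25 + 25 = 100. Including both spin states (m_s = ±1/2) gives 2 × 100 = 200 states.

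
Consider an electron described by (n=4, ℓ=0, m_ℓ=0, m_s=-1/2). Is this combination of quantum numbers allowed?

Allowed

n = 4 is a positive integer. ℓ = 0 satisfies 0 ≤ ℓ ≤ n−1 = 3. m_ℓ = 0 lies in the range −ℓ … +ℓ (here 0). m_s = -1/2 is one of ±1/2.
All four constraints are satisfied.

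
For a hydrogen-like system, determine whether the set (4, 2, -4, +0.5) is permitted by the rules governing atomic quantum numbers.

Not allowed

The magnetic quantum number must satisfy −l ≤ m_l ≤ l. With l = 2, m_l can only be -2, -1, 0, 1, 2, so m_l = -4 is forbidden.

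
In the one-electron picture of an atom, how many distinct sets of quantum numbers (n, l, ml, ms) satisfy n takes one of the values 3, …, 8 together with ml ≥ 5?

For each n in the range, tally the orbitals obeying ml ≥ 5:
n=6 → 1; n=7 → 3; n=8 → 6.
Orbitals: 1 + 3 + 6 = 10. Including both spin states (ms = ±1/2) gives 2 × 10 = 20 states.

20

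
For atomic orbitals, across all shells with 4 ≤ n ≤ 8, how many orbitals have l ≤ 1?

For each n in the range, tally the orbitals obeying l ≤ 1:
n=4 → 4; n=5 → 4; n=6 → 4; n=7 → 4; n=8 → 4.
Total orbitals: 4 + 4 + 4 + 4 + 4 = 20.

20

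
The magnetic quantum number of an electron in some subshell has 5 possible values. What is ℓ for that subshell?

m_ℓ ranges over 2ℓ+1 integers, so 2ℓ+1 = 5 ⇒ ℓ = 2.

ℓ = 2 (d)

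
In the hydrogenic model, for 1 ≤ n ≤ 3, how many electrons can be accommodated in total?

28

Total orbitals = 1² + 2² + 3² = 14. Doubling for spin gives 28 electrons.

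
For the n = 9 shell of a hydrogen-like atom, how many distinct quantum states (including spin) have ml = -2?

Go through l = 0, …, 8 (the values permitted for n = 9).
Orbitals with ml = -2, by l: l=2 → 1; l=3 → 1; l=4 → 1; l=5 → 1; l=6 → 1; l=7 → 1; l=8 → 1.
Orbitals: 1 + 1 + 1 + 1 + 1 + 1 + 1 = 7. Each orbital carries two spin states, so 7 × 2 = 14 states.

14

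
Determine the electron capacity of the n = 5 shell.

50

A shell holds 2n² electrons: 2 × 5² = 2 × 25 = 50.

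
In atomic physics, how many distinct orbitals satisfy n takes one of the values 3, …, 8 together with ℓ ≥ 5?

74

Per-shell orbital counts meeting the constraint:
n=6 → 11; n=7 → 24; n=8 → 39.
Total orbitals: 11 + 24 + 39 = 74.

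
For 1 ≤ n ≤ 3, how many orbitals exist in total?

14

Total orbitals = 1² + 2² + 3² = 14.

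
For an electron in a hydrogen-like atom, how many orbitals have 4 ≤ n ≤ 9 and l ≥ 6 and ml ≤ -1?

Go shell by shell, enumerating (l, ml) with l ≥ 6 and ml ≤ -1:
n=7 → 6; n=8 → 13; n=9 → 21.
Total orbitals: 6 + 13 + 21 = 40.

40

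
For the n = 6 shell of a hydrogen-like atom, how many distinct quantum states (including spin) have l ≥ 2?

The n = 6 shell has l = 0 through 5; check each.
Per l-value: l=2 → 5; l=3 → 7; l=4 → 9; l=5 → 11.
Orbitals: 5 + 7 + 9 + 11 = 32. Each orbital carries two spin states, so 32 × 2 = 64 states.

64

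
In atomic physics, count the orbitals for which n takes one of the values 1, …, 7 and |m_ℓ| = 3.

Per-shell orbital counts meeting the constraint:
n=4 → 2; n=5 → 4; n=6 → 6; n=7 → 8.
Total orbitals: 2 + 4 + 6 + 8 = 20.

20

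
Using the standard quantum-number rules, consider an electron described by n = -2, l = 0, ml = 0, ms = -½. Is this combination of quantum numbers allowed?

The principal quantum number must be a positive integer (n ≥ 1), but here n = -2.

No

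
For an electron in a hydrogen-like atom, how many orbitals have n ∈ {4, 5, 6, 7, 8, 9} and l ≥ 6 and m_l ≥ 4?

For each n in the range, tally the orbitals obeying l ≥ 6 and m_l ≥ 4:
n=7 → 3; n=8 → 7; n=9 → 12.
Total orbitals: 3 + 7 + 12 = 22.

22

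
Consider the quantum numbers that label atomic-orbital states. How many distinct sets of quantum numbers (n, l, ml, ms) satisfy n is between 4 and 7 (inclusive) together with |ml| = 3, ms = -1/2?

20

Count contributing orbitals for each principal shell:
n=4 → 2; n=5 → 4; n=6 → 6; n=7 → 8.
Orbitals: 2 + 4 + 6 + 8 = 20. With ms fixed to -1/2 there is one state per orbital, so 20 states.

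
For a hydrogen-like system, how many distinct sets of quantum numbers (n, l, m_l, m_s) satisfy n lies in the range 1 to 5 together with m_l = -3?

Go shell by shell, enumerating (l, m_l) with m_l = -3:
n=4 → 1; n=5 → 2.
Orbitals: 1 + 2 = 3. Including both spin states (m_s = ±1/2) gives 2 × 3 = 6 states.

6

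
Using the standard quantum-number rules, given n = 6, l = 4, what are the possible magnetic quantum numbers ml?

-4, -3, -2, -1, 0, 1, 2, 3, 4

ml takes every integer from −l to +l. With l = 4 that gives the 9 values -4, -3, -2, -1, 0, 1, 2, 3, 4.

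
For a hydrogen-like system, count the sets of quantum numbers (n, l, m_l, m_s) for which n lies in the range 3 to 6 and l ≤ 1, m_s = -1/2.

16

Per-shell orbital counts meeting the constraint:
n=3 → 4; n=4 → 4; n=5 → 4; n=6 → 4.
Orbitals: 4 + 4 + 4 + 4 = 16. With m_s fixed to -1/2 there is one state per orbital, so 16 states.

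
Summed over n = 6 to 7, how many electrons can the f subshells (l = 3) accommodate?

An f subshell (l = 3) exists for every n ≥ 4, so shells n = 6, 7 each contribute one — 2 subshells.
Since each f subshell holds 2(2·3+1) = 14 electrons, the total is 2 × 14 = 28.

28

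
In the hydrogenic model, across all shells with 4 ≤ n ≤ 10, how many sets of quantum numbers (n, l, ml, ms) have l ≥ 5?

410

Count contributing orbitals for each principal shell:
n=6 → 11; n=7 → 24; n=8 → 39; n=9 → 56; n=10 → 75.
Orbitals: 11 + 24 + 39 + 56 + 75 = 205. Including both spin states (ms = ±1/2) gives 2 × 205 = 410 states.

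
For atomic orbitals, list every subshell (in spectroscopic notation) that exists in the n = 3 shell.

3s, 3p, 3d

For n = 3, l runs from 0 to 2. In spectroscopic notation l = 0,1,2,… ↔ s,p,d,f,g,h,i, so the subshells are 3s, 3p, 3d.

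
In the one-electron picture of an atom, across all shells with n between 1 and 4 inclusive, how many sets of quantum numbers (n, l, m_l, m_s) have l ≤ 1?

26

Go shell by shell, enumerating (l, m_l) with l ≤ 1:
n=1 → 1; n=2 → 4; n=3 → 4; n=4 → 4.
Orbitals: 1 + 4 + 4 + 4 = 13. Including both spin states (m_s = ±1/2) gives 2 × 13 = 26 states.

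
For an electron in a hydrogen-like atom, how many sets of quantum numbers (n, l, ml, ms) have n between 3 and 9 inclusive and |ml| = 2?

112

Count contributing orbitals for each principal shell:
n=3 → 2; n=4 → 4; n=5 → 6; n=6 → 8; n=7 → 10; n=8 → 12; n=9 → 14.
Orbitals: 2 + 4 + 6 + 8 + 10 + 12 + 14 = 56. Including both spin states (ms = ±1/2) gives 2 × 56 = 112 states.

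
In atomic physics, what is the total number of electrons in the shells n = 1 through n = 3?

28

Shell n has n² orbitals: 1²=1 + 2²=4 + 3²=9 = 14 orbitals.
Two spin states per orbital: 2 × 14 = 28 electrons.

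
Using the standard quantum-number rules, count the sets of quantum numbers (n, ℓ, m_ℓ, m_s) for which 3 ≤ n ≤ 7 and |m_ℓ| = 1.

80

Count contributing orbitals for each principal shell:
n=3 → 4; n=4 → 6; n=5 → 8; n=6 → 10; n=7 → 12.
Orbitals: 4 + 6 + 8 + 10 + 12 = 40. Including both spin states (m_s = ±1/2) gives 2 × 40 = 80 states.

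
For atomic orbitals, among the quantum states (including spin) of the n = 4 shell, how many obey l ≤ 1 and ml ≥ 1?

The n = 4 shell has l = 0 through 3; check each.
The (l, ml) pairs meeting l ≤ 1 and ml ≥ 1 give: l=1 → 1.
Orbitals: 1. Each orbital carries two spin states, so 1 × 2 = 2 states.

2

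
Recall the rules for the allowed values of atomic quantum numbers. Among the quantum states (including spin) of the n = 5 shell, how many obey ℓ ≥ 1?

48

For n = 5, ℓ ranges over 0 … 4.
Per ℓ-value: ℓ=1 → 3; ℓ=2 → 5; ℓ=3 → 7; ℓ=4 → 9.
Orbitals: 3 + 5 + 7 + 9 = 24. Each orbital carries two spin states, so 24 × 2 = 48 states.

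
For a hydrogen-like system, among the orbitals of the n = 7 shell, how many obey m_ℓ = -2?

5

The n = 7 shell has ℓ = 0 through 6; check each.
Per ℓ-value: ℓ=2 → 1; ℓ=3 → 1; ℓ=4 → 1; ℓ=5 → 1; ℓ=6 → 1.
Total orbitals: 1 + 1 + 1 + 1 + 1 = 5.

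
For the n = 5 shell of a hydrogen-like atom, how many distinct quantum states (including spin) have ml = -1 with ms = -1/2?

4

Contributions: l=1 → 1; l=2 → 1; l=3 → 1; l=4 → 1.
Orbitals: 1 + 1 + 1 + 1 = 4. With ms fixed to a single value there is one state per orbital, giving 4 states.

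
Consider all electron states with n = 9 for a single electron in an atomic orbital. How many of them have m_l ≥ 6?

The n = 9 shell has l = 0 through 8; check each.
Per l-value: l=6 → 1; l=7 → 2; l=8 → 3.
Orbitals: 1 + 2 + 3 = 6. Each orbital carries two spin states, so 6 × 2 = 12 states.

12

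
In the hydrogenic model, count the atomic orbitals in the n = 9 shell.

The n = 9 shell contains n² = 9² = 81 orbitals.

81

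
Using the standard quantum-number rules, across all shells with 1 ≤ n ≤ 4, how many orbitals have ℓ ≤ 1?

Go shell by shell, enumerating (ℓ, m_ℓ) with ℓ ≤ 1:
n=1 → 1; n=2 → 4; n=3 → 4; n=4 → 4.
Total orbitals: 1 + 4 + 4 + 4 = 13.

13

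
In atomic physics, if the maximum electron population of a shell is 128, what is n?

n = 8

2n² = 128 ⇒ n² = 64 ⇒ n = 8.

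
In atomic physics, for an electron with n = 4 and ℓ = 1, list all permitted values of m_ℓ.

-1, 0, 1

m_ℓ takes every integer from −ℓ to +ℓ. With ℓ = 1 that gives the 3 values -1, 0, 1.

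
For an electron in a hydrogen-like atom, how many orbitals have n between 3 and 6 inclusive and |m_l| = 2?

20

Count contributing orbitals for each principal shell:
n=3 → 2; n=4 → 4; n=5 → 6; n=6 → 8.
Total orbitals: 2 + 4 + 6 + 8 = 20.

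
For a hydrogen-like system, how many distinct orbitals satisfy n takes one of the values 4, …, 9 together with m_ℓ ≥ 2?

83

Go shell by shell, enumerating (ℓ, m_ℓ) with m_ℓ ≥ 2:
n=4 → 3; n=5 → 6; n=6 → 10; n=7 → 15; n=8 → 21; n=9 → 28.
Total orbitals: 3 + 6 + 10 + 15 + 21 + 28 = 83.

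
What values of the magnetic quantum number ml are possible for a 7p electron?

The 7p subshell has l = 1, and ml takes every integer from −l to +l. With l = 1 that gives the 3 values -1, 0, 1.

-1, 0, 1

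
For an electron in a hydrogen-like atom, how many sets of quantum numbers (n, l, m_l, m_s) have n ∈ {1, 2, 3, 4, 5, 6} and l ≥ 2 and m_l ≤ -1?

60

Go shell by shell, enumerating (l, m_l) with l ≥ 2 and m_l ≤ -1:
n=3 → 2; n=4 → 5; n=5 → 9; n=6 → 14.
Orbitals: 2 + 5 + 9 + 14 = 30. Including both spin states (m_s = ±1/2) gives 2 × 30 = 60 states.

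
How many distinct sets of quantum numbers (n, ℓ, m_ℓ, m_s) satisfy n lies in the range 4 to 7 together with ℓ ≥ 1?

Go shell by shell, enumerating (ℓ, m_ℓ) with ℓ ≥ 1:
n=4 → 15; n=5 → 24; n=6 → 35; n=7 → 48.
Orbitals: 15 + 24 + 35 + 48 = 122. Including both spin states (m_s = ±1/2) gives 2 × 122 = 244 states.

244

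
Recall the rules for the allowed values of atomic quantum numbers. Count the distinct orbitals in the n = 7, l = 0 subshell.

1

A subshell has 2l+1 orbitals; with l = 0, that's 1.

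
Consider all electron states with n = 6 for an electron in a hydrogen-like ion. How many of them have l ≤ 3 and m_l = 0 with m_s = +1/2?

With n = 6 the allowed l are 0, 1, …, 5.
Contributions: l=0 → 1; l=1 → 1; l=2 → 1; l=3 → 1.
Orbitals: 1 + 1 + 1 + 1 = 4. With m_s fixed to a single value there is one state per orbital, giving 4 states.

4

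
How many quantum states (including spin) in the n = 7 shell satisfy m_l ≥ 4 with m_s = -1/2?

Go through l = 0, …, 6 (the values permitted for n = 7).
The (l, m_l) pairs meeting m_l ≥ 4 give: l=4 → 1; l=5 → 2; l=6 → 3.
Orbitals: 1 + 2 + 3 = 6. With m_s fixed to a single value there is one state per orbital, giving 6 states.

6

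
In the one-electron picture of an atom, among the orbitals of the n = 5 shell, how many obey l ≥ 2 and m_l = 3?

2

With n = 5 the allowed l are 0, 1, …, 4.
Orbitals with l ≥ 2 and m_l = 3, by l: l=3 → 1; l=4 → 1.
Total orbitals: 1 + 1 = 2.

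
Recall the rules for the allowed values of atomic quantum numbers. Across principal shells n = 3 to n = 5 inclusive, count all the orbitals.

50

Shell n has n² orbitals: 3²=9 + 4²=16 + 5²=25 = 50 orbitals.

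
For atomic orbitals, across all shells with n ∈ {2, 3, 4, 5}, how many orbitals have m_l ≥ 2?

10

Go shell by shell, enumerating (l, m_l) with m_l ≥ 2:
n=3 → 1; n=4 → 3; n=5 → 6.
Total orbitals: 1 + 3 + 6 = 10.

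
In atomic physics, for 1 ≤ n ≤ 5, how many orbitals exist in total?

Total orbitals = 1² + 2² + 3² + 4² + 5² = 55.

55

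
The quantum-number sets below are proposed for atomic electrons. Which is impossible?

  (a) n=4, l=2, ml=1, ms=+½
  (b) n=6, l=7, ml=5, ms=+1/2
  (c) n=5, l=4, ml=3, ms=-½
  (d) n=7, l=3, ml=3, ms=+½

(b)

(b) has l = 7 ≥ n = 6, violating 0 ≤ l ≤ n−1.
The remaining sets (a), (c), (d) satisfy all four rules.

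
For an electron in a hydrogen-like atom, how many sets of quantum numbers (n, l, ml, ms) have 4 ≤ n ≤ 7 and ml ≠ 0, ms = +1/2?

Go shell by shell, enumerating (l, ml) with ml ≠ 0:
n=4 → 12; n=5 → 20; n=6 → 30; n=7 → 42.
Orbitals: 12 + 20 + 30 + 42 = 104. With ms fixed to +1/2 there is one state per orbital, so 104 states.

104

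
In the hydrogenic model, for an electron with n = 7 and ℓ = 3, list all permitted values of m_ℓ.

-3, -2, -1, 0, 1, 2, 3

m_ℓ takes every integer from −ℓ to +ℓ. With ℓ = 3 that gives the 7 values -3, -2, -1, 0, 1, 2, 3.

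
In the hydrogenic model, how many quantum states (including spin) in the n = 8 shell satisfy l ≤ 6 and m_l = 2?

With n = 8 the allowed l are 0, 1, …, 7.
Per l-value: l=2 → 1; l=3 → 1; l=4 → 1; l=5 → 1; l=6 → 1.
Orbitals: 1 + 1 + 1 + 1 + 1 = 5. Each orbital carries two spin states, so 5 × 2 = 10 states.

10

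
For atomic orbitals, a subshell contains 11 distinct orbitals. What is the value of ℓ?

2ℓ+1 = 11 gives ℓ = 5.

ℓ = 5 (h)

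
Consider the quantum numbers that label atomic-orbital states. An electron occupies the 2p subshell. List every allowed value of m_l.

The 2p subshell has l = 1, and m_l takes every integer from −l to +l. With l = 1 that gives the 3 values -1, 0, 1.

-1, 0, 1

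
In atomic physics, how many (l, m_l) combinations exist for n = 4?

The n = 4 shell contains n² = 4² = 16 orbitals.

16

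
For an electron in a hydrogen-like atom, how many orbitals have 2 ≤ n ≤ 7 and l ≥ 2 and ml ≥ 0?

65

For each n in the range, tally the orbitals obeying l ≥ 2 and ml ≥ 0:
n=3 → 3; n=4 → 7; n=5 → 12; n=6 → 18; n=7 → 25.
Total orbitals: 3 + 7 + 12 + 18 + 25 = 65.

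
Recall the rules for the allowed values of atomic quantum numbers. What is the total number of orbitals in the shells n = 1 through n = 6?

91

Shell n has n² orbitals: 1²=1 + 2²=4 + 3²=9 + 4²=16 + 5²=25 + 6²=36 = 91 orbitals.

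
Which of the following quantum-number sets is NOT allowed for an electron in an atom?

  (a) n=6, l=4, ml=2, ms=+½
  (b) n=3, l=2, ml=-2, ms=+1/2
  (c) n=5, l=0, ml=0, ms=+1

(c) has ms = +1, but an electron's spin must be ±1/2.
The remaining sets (a), (b) satisfy all four rules.

(c)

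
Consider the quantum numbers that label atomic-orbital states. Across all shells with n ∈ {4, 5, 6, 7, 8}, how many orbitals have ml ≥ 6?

Go shell by shell, enumerating (l, ml) with ml ≥ 6:
n=7 → 1; n=8 → 3.
Total orbitals: 1 + 3 = 4.

4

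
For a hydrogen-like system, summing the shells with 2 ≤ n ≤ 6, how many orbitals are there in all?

Shell n has n² orbitals: 2²=4 + 3²=9 + 4²=16 + 5²=25 + 6²=36 = 90 orbitals.

90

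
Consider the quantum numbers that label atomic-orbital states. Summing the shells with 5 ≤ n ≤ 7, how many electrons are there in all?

220

Shell n has n² orbitals: 5²=25 + 6²=36 + 7²=49 = 110 orbitals.
Two spin states per orbital: 2 × 110 = 220 electrons.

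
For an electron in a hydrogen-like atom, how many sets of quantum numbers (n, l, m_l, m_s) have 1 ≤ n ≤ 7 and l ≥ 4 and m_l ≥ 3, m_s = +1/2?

For each n in the range, tally the orbitals obeying l ≥ 4 and m_l ≥ 3:
n=5 → 2; n=6 → 5; n=7 → 9.
Orbitals: 2 + 5 + 9 = 16. With m_s fixed to +1/2 there is one state per orbital, so 16 states.

16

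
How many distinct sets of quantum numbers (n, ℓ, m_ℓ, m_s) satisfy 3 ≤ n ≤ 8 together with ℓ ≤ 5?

For each n in the range, tally the orbitals obeying ℓ ≤ 5:
n=3 → 9; n=4 → 16; n=5 → 25; n=6 → 36; n=7 → 36; n=8 → 36.
Orbitals: 9 + 16 + 25 + 36 + 36 + 36 = 158. Including both spin states (m_s = ±1/2) gives 2 × 158 = 316 states.

316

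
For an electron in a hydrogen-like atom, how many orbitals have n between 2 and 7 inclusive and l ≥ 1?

133

Per-shell orbital counts meeting the constraint:
n=2 → 3; n=3 → 8; n=4 → 15; n=5 → 24; n=6 → 35; n=7 → 48.
Total orbitals: 3 + 8 + 15 + 24 + 35 + 48 = 133.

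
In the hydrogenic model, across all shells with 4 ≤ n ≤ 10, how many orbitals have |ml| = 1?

84

Count contributing orbitals for each principal shell:
n=4 → 6; n=5 → 8; n=6 → 10; n=7 → 12; n=8 → 14; n=9 → 16; n=10 → 18.
Total orbitals: 6 + 8 + 10 + 12 + 14 + 16 + 18 = 84.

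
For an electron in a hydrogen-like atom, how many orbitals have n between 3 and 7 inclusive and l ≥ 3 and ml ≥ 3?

Per-shell orbital counts meeting the constraint:
n=4 → 1; n=5 → 3; n=6 → 6; n=7 → 10.
Total orbitals: 1 + 3 + 6 + 10 = 20.

20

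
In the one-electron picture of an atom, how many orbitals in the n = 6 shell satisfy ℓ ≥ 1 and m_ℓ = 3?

3

With n = 6 the allowed ℓ are 0, 1, …, 5.
Per ℓ-value: ℓ=3 → 1; ℓ=4 → 1; ℓ=5 → 1.
Total orbitals: 1 + 1 + 1 = 3.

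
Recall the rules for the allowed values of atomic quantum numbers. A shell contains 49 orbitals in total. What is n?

n = 7

n² = 49 ⇒ n = 7.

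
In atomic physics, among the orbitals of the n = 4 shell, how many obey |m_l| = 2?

4

The n = 4 shell has l = 0 through 3; check each.
Contributions: l=2 → 2; l=3 → 2.
Total orbitals: 2 + 2 = 4.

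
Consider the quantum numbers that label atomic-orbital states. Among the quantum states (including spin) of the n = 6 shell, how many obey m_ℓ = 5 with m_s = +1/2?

1

The n = 6 shell has ℓ = 0 through 5; check each.
Orbitals with m_ℓ = 5, by ℓ: ℓ=5 → 1.
Orbitals: 1. With m_s fixed to a single value there is one state per orbital, giving 1 state.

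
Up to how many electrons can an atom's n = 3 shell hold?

18

A shell holds 2n² electrons: 2 × 3² = 2 × 9 = 18.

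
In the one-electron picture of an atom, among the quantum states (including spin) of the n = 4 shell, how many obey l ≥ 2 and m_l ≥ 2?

6

Per l-value: l=2 → 1; l=3 → 2.
Orbitals: 1 + 2 = 3. Each orbital carries two spin states, so 3 × 2 = 6 states.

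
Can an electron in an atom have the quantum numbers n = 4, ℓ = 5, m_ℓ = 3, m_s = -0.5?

The orbital quantum number must satisfy 0 ≤ ℓ ≤ n−1. With n = 4 the allowed ℓ values are 0, 1, 2, 3, so ℓ = 5 is out of range.

Invalid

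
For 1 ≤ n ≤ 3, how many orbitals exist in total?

14

Total orbitals = 1² + 2² + 3² = 14.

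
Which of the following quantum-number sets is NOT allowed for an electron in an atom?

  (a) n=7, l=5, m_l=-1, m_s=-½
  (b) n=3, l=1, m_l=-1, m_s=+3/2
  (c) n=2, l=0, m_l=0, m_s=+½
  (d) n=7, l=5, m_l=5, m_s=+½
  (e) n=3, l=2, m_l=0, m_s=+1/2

(b) has m_s = +3/2, but an electron's spin must be ±1/2.
The remaining sets (a), (c), (d), (e) satisfy all four rules.

(b)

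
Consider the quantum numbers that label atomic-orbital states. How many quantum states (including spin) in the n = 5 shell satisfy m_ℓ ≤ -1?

For n = 5, ℓ ranges over 0 … 4.
The (ℓ, m_ℓ) pairs meeting m_ℓ ≤ -1 give: ℓ=1 → 1; ℓ=2 → 2; ℓ=3 → 3; ℓ=4 → 4.
Orbitals: 1 + 2 + 3 + 4 = 10. Each orbital carries two spin states, so 10 × 2 = 20 states.

20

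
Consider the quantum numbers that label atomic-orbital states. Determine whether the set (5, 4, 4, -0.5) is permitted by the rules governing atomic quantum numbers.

n = 5 is a positive integer. ℓ = 4 satisfies 0 ≤ ℓ ≤ n−1 = 4. m_ℓ = 4 lies in the range −ℓ … +ℓ (here −4 … 4). m_s = -1/2 is one of ±1/2.
All four constraints are satisfied.

Yes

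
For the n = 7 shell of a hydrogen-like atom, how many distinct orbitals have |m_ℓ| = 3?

8

With n = 7 the allowed ℓ are 0, 1, …, 6.
Contributions: ℓ=3 → 2; ℓ=4 → 2; ℓ=5 → 2; ℓ=6 → 2.
Total orbitals: 2 + 2 + 2 + 2 = 8.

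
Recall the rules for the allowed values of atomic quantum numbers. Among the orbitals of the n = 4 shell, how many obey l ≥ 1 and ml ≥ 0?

Per l-value: l=1 → 2; l=2 → 3; l=3 → 4.
Total orbitals: 2 + 3 + 4 = 9.

9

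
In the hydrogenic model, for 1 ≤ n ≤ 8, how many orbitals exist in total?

204

Total orbitals = 1² + 2² + 3² + 4² + 5² + 6² + 7² + 8² = 204.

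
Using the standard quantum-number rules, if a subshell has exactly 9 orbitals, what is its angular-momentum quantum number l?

2l+1 = 9 gives l = 4.

l = 4 (g)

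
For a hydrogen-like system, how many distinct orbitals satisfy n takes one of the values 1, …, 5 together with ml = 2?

Work shell by shell — for each n, count the (l, ml) pairs that satisfy ml = 2:
n=3 → 1; n=4 → 2; n=5 → 3.
Total orbitals: 1 + 2 + 3 = 6.

6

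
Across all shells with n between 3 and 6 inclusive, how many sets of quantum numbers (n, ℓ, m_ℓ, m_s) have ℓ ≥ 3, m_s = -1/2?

For each n in the range, tally the orbitals obeying ℓ ≥ 3:
n=4 → 7; n=5 → 16; n=6 → 27.
Orbitals: 7 + 16 + 27 = 50. With m_s fixed to -1/2 there is one state per orbital, so 50 states.

50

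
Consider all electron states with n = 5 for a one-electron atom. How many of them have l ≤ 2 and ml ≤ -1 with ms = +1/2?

3

For n = 5, l ranges over 0 … 4.
Per l-value: l=1 → 1; l=2 → 2.
Orbitals: 1 + 2 = 3. With ms fixed to a single value there is one state per orbital, giving 3 states.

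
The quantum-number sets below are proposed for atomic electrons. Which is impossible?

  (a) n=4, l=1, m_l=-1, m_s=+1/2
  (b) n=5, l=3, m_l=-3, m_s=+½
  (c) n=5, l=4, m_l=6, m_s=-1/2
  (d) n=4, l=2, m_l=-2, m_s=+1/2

(c)

(c) has |m_l| = 6 > l = 4, violating −l ≤ m_l ≤ l.
The remaining sets (a), (b), (d) satisfy all four rules.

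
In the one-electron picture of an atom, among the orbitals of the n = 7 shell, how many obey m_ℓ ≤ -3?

For n = 7, ℓ ranges over 0 … 6.
Per ℓ-value: ℓ=3 → 1; ℓ=4 → 2; ℓ=5 → 3; ℓ=6 → 4.
Total orbitals: 1 + 2 + 3 + 4 = 10.

10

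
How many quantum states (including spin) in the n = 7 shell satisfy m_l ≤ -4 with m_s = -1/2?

Per l-value: l=4 → 1; l=5 → 2; l=6 → 3.
Orbitals: 1 + 2 + 3 = 6. With m_s fixed to a single value there is one state per orbital, giving 6 states.

6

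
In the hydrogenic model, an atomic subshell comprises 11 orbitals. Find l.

2l+1 = 11 gives l = 5.

l = 5 (h)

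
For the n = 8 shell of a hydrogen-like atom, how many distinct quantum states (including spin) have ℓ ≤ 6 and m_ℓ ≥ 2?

With n = 8 the allowed ℓ are 0, 1, …, 7.
Per ℓ-value: ℓ=2 → 1; ℓ=3 → 2; ℓ=4 → 3; ℓ=5 → 4; ℓ=6 → 5.
Orbitals: 1 + 2 + 3 + 4 + 5 = 15. Each orbital carries two spin states, so 15 × 2 = 30 states.

30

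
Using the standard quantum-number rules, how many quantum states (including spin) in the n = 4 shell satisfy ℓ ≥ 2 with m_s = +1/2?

12

Go through ℓ = 0, …, 3 (the values permitted for n = 4).
Orbitals with ℓ ≥ 2, by ℓ: ℓ=2 → 5; ℓ=3 → 7.
Orbitals: 5 + 7 = 12. With m_s fixed to a single value there is one state per orbital, giving 12 states.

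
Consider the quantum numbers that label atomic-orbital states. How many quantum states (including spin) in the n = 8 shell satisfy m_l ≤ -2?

The (l, m_l) pairs meeting m_l ≤ -2 give: l=2 → 1; l=3 → 2; l=4 → 3; l=5 → 4; l=6 → 5; l=7 → 6.
Orbitals: 1 + 2 + 3 + 4 + 5 + 6 = 21. Each orbital carries two spin states, so 21 × 2 = 42 states.

42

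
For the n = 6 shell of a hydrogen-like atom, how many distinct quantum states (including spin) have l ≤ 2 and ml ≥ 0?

12

The n = 6 shell has l = 0 through 5; check each.
Orbitals with l ≤ 2 and ml ≥ 0, by l: l=0 → 1; l=1 → 2; l=2 → 3.
Orbitals: 1 + 2 + 3 = 6. Each orbital carries two spin states, so 6 × 2 = 12 states.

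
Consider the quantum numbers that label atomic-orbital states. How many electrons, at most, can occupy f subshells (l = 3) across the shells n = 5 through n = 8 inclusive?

56

An f subshell (l = 3) exists for every n ≥ 4, so shells n = 5, 6, 7, 8 each contribute one — 4 subshells.
Since each f subshell holds 2(2·3+1) = 14 electrons, the total is 4 × 14 = 56.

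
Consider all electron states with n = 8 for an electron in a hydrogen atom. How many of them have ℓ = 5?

22

Contributions: ℓ=5 → 11.
Orbitals: 11. Each orbital carries two spin states, so 11 × 2 = 22 states.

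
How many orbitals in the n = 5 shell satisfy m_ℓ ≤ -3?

3

Per ℓ-value: ℓ=3 → 1; ℓ=4 → 2.
Total orbitals: 1 + 2 = 3.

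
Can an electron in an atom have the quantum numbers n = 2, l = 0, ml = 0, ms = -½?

n = 2 is a positive integer. l = 0 satisfies 0 ≤ l ≤ n−1 = 1. ml = 0 lies in the range −l … +l (here 0). ms = -1/2 is one of ±1/2.
All four constraints are satisfied.

Valid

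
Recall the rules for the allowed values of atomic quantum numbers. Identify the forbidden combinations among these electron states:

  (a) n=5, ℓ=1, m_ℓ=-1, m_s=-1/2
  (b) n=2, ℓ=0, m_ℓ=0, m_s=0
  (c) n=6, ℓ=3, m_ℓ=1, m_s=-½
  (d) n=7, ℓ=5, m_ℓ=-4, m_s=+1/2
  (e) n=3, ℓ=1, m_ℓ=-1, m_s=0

(b) has m_s = 0, but an electron's spin must be ±1/2.
(e) has m_s = 0, but an electron's spin must be ±1/2.
The remaining sets (a), (c), (d) satisfy all four rules.

(b) and (e)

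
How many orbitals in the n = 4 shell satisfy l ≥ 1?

The (l, ml) pairs meeting l ≥ 1 give: l=1 → 3; l=2 → 5; l=3 → 7.
Total orbitals: 3 + 5 + 7 = 15.

15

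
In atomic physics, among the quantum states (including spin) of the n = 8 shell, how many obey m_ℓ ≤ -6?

6

The n = 8 shell has ℓ = 0 through 7; check each.
Contributions: ℓ=6 → 1; ℓ=7 → 2.
Orbitals: 1 + 2 = 3. Each orbital carries two spin states, so 3 × 2 = 6 states.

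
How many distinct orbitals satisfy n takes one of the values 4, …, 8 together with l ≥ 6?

Work shell by shell — for each n, count the (l, ml) pairs that satisfy l ≥ 6:
n=7 → 13; n=8 → 28.
Total orbitals: 13 + 28 = 41.

41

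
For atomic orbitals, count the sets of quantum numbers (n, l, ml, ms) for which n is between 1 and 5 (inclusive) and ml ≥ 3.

Go shell by shell, enumerating (l, ml) with ml ≥ 3:
n=4 → 1; n=5 → 3.
Orbitals: 1 + 3 = 4. Including both spin states (ms = ±1/2) gives 2 × 4 = 8 states.

8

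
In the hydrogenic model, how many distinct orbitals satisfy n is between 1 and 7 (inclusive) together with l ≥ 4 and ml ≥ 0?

Count contributing orbitals for each principal shell:
n=5 → 5; n=6 → 11; n=7 → 18.
Total orbitals: 5 + 11 + 18 = 34.

34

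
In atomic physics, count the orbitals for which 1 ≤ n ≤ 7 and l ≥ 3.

Count contributing orbitals for each principal shell:
n=4 → 7; n=5 → 16; n=6 → 27; n=7 → 40.
Total orbitals: 7 + 16 + 27 + 40 = 90.

90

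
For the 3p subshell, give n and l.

The leading integer gives n = 3; the letter 'p' means l = 1.

n = 3, l = 1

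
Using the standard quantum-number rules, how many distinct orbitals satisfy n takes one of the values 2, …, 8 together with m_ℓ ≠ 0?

168

For each n in the range, tally the orbitals obeying m_ℓ ≠ 0:
n=2 → 2; n=3 → 6; n=4 → 12; n=5 → 20; n=6 → 30; n=7 → 42; n=8 → 56.
Total orbitals: 2 + 6 + 12 + 20 + 30 + 42 + 56 = 168.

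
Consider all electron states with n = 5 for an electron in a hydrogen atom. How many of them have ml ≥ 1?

Orbitals with ml ≥ 1, by l: l=1 → 1; l=2 → 2; l=3 → 3; l=4 → 4.
Orbitals: 1 + 2 + 3 + 4 = 10. Each orbital carries two spin states, so 10 × 2 = 20 states.

20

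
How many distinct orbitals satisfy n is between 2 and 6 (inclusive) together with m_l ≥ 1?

For each n in the range, tally the orbitals obeying m_l ≥ 1:
n=2 → 1; n=3 → 3; n=4 → 6; n=5 → 10; n=6 → 15.
Total orbitals: 1 + 3 + 6 + 10 + 15 = 35.

35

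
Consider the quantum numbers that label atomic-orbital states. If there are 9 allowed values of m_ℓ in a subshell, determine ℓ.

ℓ = 4

m_ℓ ranges over 2ℓ+1 integers, so 2ℓ+1 = 9 ⇒ ℓ = 4.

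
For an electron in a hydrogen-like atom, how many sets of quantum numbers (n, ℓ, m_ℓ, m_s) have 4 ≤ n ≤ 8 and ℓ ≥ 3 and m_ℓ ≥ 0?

For each n in the range, tally the orbitals obeying ℓ ≥ 3 and m_ℓ ≥ 0:
n=4 → 4; n=5 → 9; n=6 → 15; n=7 → 22; n=8 → 30.
Orbitals: 4 + 9 + 15 + 22 + 30 = 80. Including both spin states (m_s = ±1/2) gives 2 × 80 = 160 states.

160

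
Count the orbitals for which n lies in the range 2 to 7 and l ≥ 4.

62

Count contributing orbitals for each principal shell:
n=5 → 9; n=6 → 20; n=7 → 33.
Total orbitals: 9 + 20 + 33 = 62.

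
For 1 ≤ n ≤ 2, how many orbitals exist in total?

5

Total orbitals = 1² + 2² = 5.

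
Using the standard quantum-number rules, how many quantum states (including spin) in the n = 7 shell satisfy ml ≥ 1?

42

Go through l = 0, …, 6 (the values permitted for n = 7).
Per l-value: l=1 → 1; l=2 → 2; l=3 → 3; l=4 → 4; l=5 → 5; l=6 → 6.
Orbitals: 1 + 2 + 3 + 4 + 5 + 6 = 21. Each orbital carries two spin states, so 21 × 2 = 42 states.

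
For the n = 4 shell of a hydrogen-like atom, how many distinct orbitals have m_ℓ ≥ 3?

1

Per ℓ-value: ℓ=3 → 1.
Total orbitals: 1.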